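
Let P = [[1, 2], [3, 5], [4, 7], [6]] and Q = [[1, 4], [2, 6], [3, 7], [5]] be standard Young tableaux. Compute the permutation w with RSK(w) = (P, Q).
6 4 3 7 1 5 2

Reverse RSK: for i = n, n-1, ..., 1, locate i in Q, remove the corresponding corner cell from P, and reverse-bump its entry up through P; the value ejected from row 1 is w(i).

So w = 6 4 3 7 1 5 2.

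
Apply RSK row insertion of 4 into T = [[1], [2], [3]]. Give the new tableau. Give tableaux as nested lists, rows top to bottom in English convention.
4 is larger than every entry of row 1, so it is appended to row 1. The new tableau is [[1, 4], [2], [3]].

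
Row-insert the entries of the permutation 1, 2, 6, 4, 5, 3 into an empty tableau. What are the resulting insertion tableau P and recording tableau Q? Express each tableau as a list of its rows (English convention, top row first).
P = [[1, 2, 3, 5], [4], [6]], Q = [[1, 2, 3, 5], [4], [6]]

Insert each entry of the permutation into P by Schensted row insertion, recording in Q the position of each new cell.

Insert 1: appended to row 1. P = [[1]], Q = [[1]].
Insert 2: appended to row 1. P = [[1, 2]], Q = [[1, 2]].
Insert 6: appended to row 1. P = [[1, 2, 6]], Q = [[1, 2, 3]].
Insert 4: 4 bumps 6 from row 1; 6 starts row 2. P = [[1, 2, 4], [6]], Q = [[1, 2, 3], [4]].
Insert 5: appended to row 1. P = [[1, 2, 4, 5], [6]], Q = [[1, 2, 3, 5], [4]].
Insert 3: 3 bumps 4 from row 1; 4 bumps 6 from row 2; 6 starts row 3. P = [[1, 2, 3, 5], [4], [6]], Q = [[1, 2, 3, 5], [4], [6]].

So P = [[1, 2, 3, 5], [4], [6]], Q = [[1, 2, 3, 5], [4], [6]].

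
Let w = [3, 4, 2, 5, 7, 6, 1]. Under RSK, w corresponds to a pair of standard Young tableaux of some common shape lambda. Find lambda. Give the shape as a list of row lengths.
[4, 2, 1]

Row-insert each entry into an empty tableau.

After inserting 3: P = [[3]].
After inserting 4: P = [[3, 4]].
After inserting 2: P = [[2, 4], [3]].
After inserting 5: P = [[2, 4, 5], [3]].
After inserting 7: P = [[2, 4, 5, 7], [3]].
After inserting 6: P = [[2, 4, 5, 6], [3, 7]].
After inserting 1: P = [[1, 4, 5, 6], [2, 7], [3]].

The final insertion tableau P = [[1, 4, 5, 6], [2, 7], [3]] has shape [4, 2, 1].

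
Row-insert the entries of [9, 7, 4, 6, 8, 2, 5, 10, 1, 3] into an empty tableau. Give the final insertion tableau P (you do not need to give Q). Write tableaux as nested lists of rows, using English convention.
P = [[1, 3, 8, 10], [2, 5], [4, 6], [7], [9]]

Insert 9: appended to row 1. P = [[9]].
Insert 7: 7 bumps 9 from row 1; 9 starts row 2. P = [[7], [9]].
Insert 4: 4 bumps 7 from row 1; 7 bumps 9 from row 2; 9 starts row 3. P = [[4], [7], [9]].
Insert 6: appended to row 1. P = [[4, 6], [7], [9]].
Insert 8: appended to row 1. P = [[4, 6, 8], [7], [9]].
Insert 2: 2 bumps 4 from row 1; 4 bumps 7 from row 2; 7 bumps 9 from row 3; 9 starts row 4. P = [[2, 6, 8], [4], [7], [9]].
Insert 5: 5 bumps 6 from row 1; 6 appends to row 2. P = [[2, 5, 8], [4, 6], [7], [9]].
Insert 10: appended to row 1. P = [[2, 5, 8, 10], [4, 6], [7], [9]].
Insert 1: 1 bumps 2 from row 1; 2 bumps 4 from row 2; 4 bumps 7 from row 3; 7 bumps 9 from row 4; 9 starts row 5. P = [[1, 5, 8, 10], [2, 6], [4], [7], [9]].
Insert 3: 3 bumps 5 from row 1; 5 bumps 6 from row 2; 6 appends to row 3. P = [[1, 3, 8, 10], [2, 5], [4, 6], [7], [9]].

So P = [[1, 3, 8, 10], [2, 5], [4, 6], [7], [9]].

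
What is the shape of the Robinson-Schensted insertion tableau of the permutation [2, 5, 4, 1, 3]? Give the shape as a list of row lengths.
Row-insert each entry into an empty tableau.

After inserting 2: P = [[2]].
After inserting 5: P = [[2, 5]].
After inserting 4: P = [[2, 4], [5]].
After inserting 1: P = [[1, 4], [2], [5]].
After inserting 3: P = [[1, 3], [2, 4], [5]].

The final insertion tableau P = [[1, 3], [2, 4], [5]] has shape [2, 2, 1].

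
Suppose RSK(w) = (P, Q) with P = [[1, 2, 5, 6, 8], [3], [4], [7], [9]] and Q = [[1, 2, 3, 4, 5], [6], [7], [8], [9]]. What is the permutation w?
1 4 5 7 9 8 6 3 2

Reverse RSK: for i = n, n-1, ..., 1, locate i in Q, remove the corresponding corner cell from P, and reverse-bump its entry up through P; the value ejected from row 1 is w(i).

So w = 1 4 5 7 9 8 6 3 2.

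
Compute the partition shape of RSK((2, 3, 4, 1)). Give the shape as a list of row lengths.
RSK row insertion gives P = [[1, 3, 4], [2]], which has shape [3, 1].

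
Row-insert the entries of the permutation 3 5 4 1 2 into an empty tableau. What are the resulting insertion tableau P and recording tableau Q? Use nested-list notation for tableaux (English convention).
Insert each entry of the permutation into P by Schensted row insertion, recording in Q the position of each new cell.

After inserting 3: P = [[3]].
After inserting 5: P = [[3, 5]].
After inserting 4: P = [[3, 4], [5]].
After inserting 1: P = [[1, 4], [3], [5]].
After inserting 2: P = [[1, 2], [3, 4], [5]].

So P = [[1, 2], [3, 4], [5]], Q = [[1, 2], [3, 5], [4]].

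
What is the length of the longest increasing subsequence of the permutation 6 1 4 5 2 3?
3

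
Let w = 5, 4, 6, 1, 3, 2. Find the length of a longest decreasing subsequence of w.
4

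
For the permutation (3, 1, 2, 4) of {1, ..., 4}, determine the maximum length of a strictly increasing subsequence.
3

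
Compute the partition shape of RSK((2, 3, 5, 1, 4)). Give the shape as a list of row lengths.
Row-insert each entry into an empty tableau.

After inserting 2: P = [[2]].
After inserting 3: P = [[2, 3]].
After inserting 5: P = [[2, 3, 5]].
After inserting 1: P = [[1, 3, 5], [2]].
After inserting 4: P = [[1, 3, 4], [2, 5]].

The final insertion tableau P = [[1, 3, 4], [2, 5]] has shape [3, 2].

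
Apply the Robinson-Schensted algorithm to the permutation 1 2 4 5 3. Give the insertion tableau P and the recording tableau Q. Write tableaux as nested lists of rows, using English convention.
P = [[1, 2, 3, 5], [4]], Q = [[1, 2, 3, 4], [5]]

Insert each entry of the permutation into P by Schensted row insertion, recording in Q the position of each new cell.

Insert 1: appended to row 1. P = [[1]].
Insert 2: appended to row 1. P = [[1, 2]].
Insert 4: appended to row 1. P = [[1, 2, 4]].
Insert 5: appended to row 1. P = [[1, 2, 4, 5]].
Insert 3: 3 bumps 4 from row 1; 4 starts row 2. P = [[1, 2, 3, 5], [4]].

So P = [[1, 2, 3, 5], [4]], Q = [[1, 2, 3, 4], [5]].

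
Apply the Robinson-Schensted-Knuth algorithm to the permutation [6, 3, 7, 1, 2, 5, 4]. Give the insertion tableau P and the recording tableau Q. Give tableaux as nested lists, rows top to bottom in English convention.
P = [[1, 2, 4], [3, 5], [6, 7]], Q = [[1, 3, 6], [2, 5], [4, 7]]

Insert each entry of the permutation into P by Schensted row insertion, recording in Q the position of each new cell.

Insert 6: appended to row 1. P = [[6]].
Insert 3: 3 bumps 6 from row 1; 6 starts row 2. P = [[3], [6]].
Insert 7: appended to row 1. P = [[3, 7], [6]].
Insert 1: 1 bumps 3 from row 1; 3 bumps 6 from row 2; 6 starts row 3. P = [[1, 7], [3], [6]].
Insert 2: 2 bumps 7 from row 1; 7 appends to row 2. P = [[1, 2], [3, 7], [6]].
Insert 5: appended to row 1. P = [[1, 2, 5], [3, 7], [6]].
Insert 4: 4 bumps 5 from row 1; 5 bumps 7 from row 2; 7 appends to row 3. P = [[1, 2, 4], [3, 5], [6, 7]].

So P = [[1, 2, 4], [3, 5], [6, 7]], Q = [[1, 3, 6], [2, 5], [4, 7]].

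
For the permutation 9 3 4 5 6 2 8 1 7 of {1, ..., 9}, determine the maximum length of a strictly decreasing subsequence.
4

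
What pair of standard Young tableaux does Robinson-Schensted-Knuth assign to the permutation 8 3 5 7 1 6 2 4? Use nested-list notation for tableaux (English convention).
P = [[1, 2, 4], [3, 5, 6], [7], [8]], Q = [[1, 3, 4], [2, 6, 8], [5], [7]]

Insert each entry of the permutation into P by Schensted row insertion, recording in Q the position of each new cell.

After inserting 8: P = [[8]].
After inserting 3: P = [[3], [8]].
After inserting 5: P = [[3, 5], [8]].
After inserting 7: P = [[3, 5, 7], [8]].
After inserting 1: P = [[1, 5, 7], [3], [8]].
After inserting 6: P = [[1, 5, 6], [3, 7], [8]].
After inserting 2: P = [[1, 2, 6], [3, 5], [7], [8]].
After inserting 4: P = [[1, 2, 4], [3, 5, 6], [7], [8]].

So P = [[1, 2, 4], [3, 5, 6], [7], [8]], Q = [[1, 3, 4], [2, 6, 8], [5], [7]].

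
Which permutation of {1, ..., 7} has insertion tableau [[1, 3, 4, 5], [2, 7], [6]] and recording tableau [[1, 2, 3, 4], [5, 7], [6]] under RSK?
2 3 6 7 4 1 5

Reverse the RSK construction: for i from n down to 1, find the cell of Q containing i, remove the entry at that cell from P, and reverse-bump it up through P; the value ejected from row 1 is w(i).

Step i=7: Q has 7 at row 2, column 2; remove 7 from row 2 of P and reverse-bump: 7 enters row 1 and ejects 5. So w(7) = 5. P is now [[1, 3, 4, 7], [2], [6]].
Step i=6: Q has 6 at row 3, column 1; remove 6 from row 3 of P and reverse-bump: 6 enters row 2 and ejects 2; 2 enters row 1 and ejects 1. So w(6) = 1. P is now [[2, 3, 4, 7], [6]].
Step i=5: Q has 5 at row 2, column 1; remove 6 from row 2 of P and reverse-bump: 6 enters row 1 and ejects 4. So w(5) = 4. P is now [[2, 3, 6, 7]].
Step i=4: Q has 4 at row 1, column 4; remove that cell from P, ejecting 7. So w(4) = 7. P is now [[2, 3, 6]].
Step i=3: Q has 3 at row 1, column 3; remove that cell from P, ejecting 6. So w(3) = 6. P is now [[2, 3]].
Step i=2: Q has 2 at row 1, column 2; remove that cell from P, ejecting 3. So w(2) = 3. P is now [[2]].
Step i=1: Q has 1 at row 1, column 1; remove that cell from P, ejecting 2. So w(1) = 2. P is now [].

So w = 2 3 6 7 4 1 5.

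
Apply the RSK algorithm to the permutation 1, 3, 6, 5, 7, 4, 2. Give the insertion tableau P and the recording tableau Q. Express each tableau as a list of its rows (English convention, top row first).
Insert each entry of the permutation into P by Schensted row insertion, recording in Q the position of each new cell.

After inserting 1: P = [[1]].
After inserting 3: P = [[1, 3]].
After inserting 6: P = [[1, 3, 6]].
After inserting 5: P = [[1, 3, 5], [6]].
After inserting 7: P = [[1, 3, 5, 7], [6]].
After inserting 4: P = [[1, 3, 4, 7], [5], [6]].
After inserting 2: P = [[1, 2, 4, 7], [3], [5], [6]].

So P = [[1, 2, 4, 7], [3], [5], [6]], Q = [[1, 2, 3, 5], [4], [6], [7]].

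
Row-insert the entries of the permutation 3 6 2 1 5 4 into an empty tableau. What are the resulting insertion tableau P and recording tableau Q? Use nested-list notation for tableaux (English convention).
Insert each entry of the permutation into P by Schensted row insertion, recording in Q the position of each new cell.

Insert 3: appended to row 1. P = [[3]], Q = [[1]].
Insert 6: appended to row 1. P = [[3, 6]], Q = [[1, 2]].
Insert 2: 2 bumps 3 from row 1; 3 starts row 2. P = [[2, 6], [3]], Q = [[1, 2], [3]].
Insert 1: 1 bumps 2 from row 1; 2 bumps 3 from row 2; 3 starts row 3. P = [[1, 6], [2], [3]], Q = [[1, 2], [3], [4]].
Insert 5: 5 bumps 6 from row 1; 6 appends to row 2. P = [[1, 5], [2, 6], [3]], Q = [[1, 2], [3, 5], [4]].
Insert 4: 4 bumps 5 from row 1; 5 bumps 6 from row 2; 6 appends to row 3. P = [[1, 4], [2, 5], [3, 6]], Q = [[1, 2], [3, 5], [4, 6]].

So P = [[1, 4], [2, 5], [3, 6]], Q = [[1, 2], [3, 5], [4, 6]].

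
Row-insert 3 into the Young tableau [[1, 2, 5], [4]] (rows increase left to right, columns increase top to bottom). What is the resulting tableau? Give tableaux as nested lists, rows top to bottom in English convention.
In row 1, 3 replaces 5 (the leftmost entry greater than 3); 5 is bumped to row 2. 5 is appended to row 2. The new tableau is [[1, 2, 3], [4, 5]].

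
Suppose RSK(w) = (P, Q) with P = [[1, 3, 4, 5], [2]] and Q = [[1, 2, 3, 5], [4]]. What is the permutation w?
Reverse the RSK construction: for i from n down to 1, find the cell of Q containing i, remove the entry at that cell from P, and reverse-bump it up through P; the value ejected from row 1 is w(i).

Step i=5: Q has 5 at row 1, column 4; remove that cell from P, ejecting 5. So w(5) = 5. P is now [[1, 3, 4], [2]].
Step i=4: Q has 4 at row 2, column 1; remove 2 from row 2 of P and reverse-bump: 2 enters row 1 and ejects 1. So w(4) = 1. P is now [[2, 3, 4]].
Step i=3: Q has 3 at row 1, column 3; remove that cell from P, ejecting 4. So w(3) = 4. P is now [[2, 3]].
Step i=2: Q has 2 at row 1, column 2; remove that cell from P, ejecting 3. So w(2) = 3. P is now [[2]].
Step i=1: Q has 1 at row 1, column 1; remove that cell from P, ejecting 2. So w(1) = 2. P is now [].

So w = 2 3 4 1 5.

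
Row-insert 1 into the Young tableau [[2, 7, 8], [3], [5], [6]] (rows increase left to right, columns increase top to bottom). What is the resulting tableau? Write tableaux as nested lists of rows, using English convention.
[[1, 7, 8], [2], [3], [5], [6]]

In row 1, 1 replaces 2 (the leftmost entry greater than 1); 2 is bumped to row 2. In row 2, 2 replaces 3 (the leftmost entry greater than 2); 3 is bumped to row 3. In row 3, 3 replaces 5 (the leftmost entry greater than 3); 5 is bumped to row 4. In row 4, 5 replaces 6 (the leftmost entry greater than 5); 6 is bumped to row 5. 6 starts a new row 5. The new tableau is [[1, 7, 8], [2], [3], [5], [6]].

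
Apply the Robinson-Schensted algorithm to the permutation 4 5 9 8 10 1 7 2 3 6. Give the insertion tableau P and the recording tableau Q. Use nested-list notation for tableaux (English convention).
Insert each entry of the permutation into P by Schensted row insertion, recording in Q the position of each new cell.

Insert 4: appended to row 1. P = [[4]].
Insert 5: appended to row 1. P = [[4, 5]].
Insert 9: appended to row 1. P = [[4, 5, 9]].
Insert 8: 8 bumps 9 from row 1; 9 starts row 2. P = [[4, 5, 8], [9]].
Insert 10: appended to row 1. P = [[4, 5, 8, 10], [9]].
Insert 1: 1 bumps 4 from row 1; 4 bumps 9 from row 2; 9 starts row 3. P = [[1, 5, 8, 10], [4], [9]].
Insert 7: 7 bumps 8 from row 1; 8 appends to row 2. P = [[1, 5, 7, 10], [4, 8], [9]].
Insert 2: 2 bumps 5 from row 1; 5 bumps 8 from row 2; 8 bumps 9 from row 3; 9 starts row 4. P = [[1, 2, 7, 10], [4, 5], [8], [9]].
Insert 3: 3 bumps 7 from row 1; 7 appends to row 2. P = [[1, 2, 3, 10], [4, 5, 7], [8], [9]].
Insert 6: 6 bumps 10 from row 1; 10 appends to row 2. P = [[1, 2, 3, 6], [4, 5, 7, 10], [8], [9]].

So P = [[1, 2, 3, 6], [4, 5, 7, 10], [8], [9]], Q = [[1, 2, 3, 5], [4, 7, 9, 10], [6], [8]].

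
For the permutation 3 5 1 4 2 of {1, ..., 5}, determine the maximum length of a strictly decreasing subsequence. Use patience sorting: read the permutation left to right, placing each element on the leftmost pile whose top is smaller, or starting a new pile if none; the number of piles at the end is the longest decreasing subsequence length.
3

3: new pile. tops = [3]
5: onto pile 1 (replacing 3). tops = [5]
1: new pile. tops = [5, 1]
4: onto pile 2 (replacing 1). tops = [5, 4]
2: new pile. tops = [5, 4, 2]

3 piles, so the longest decreasing subsequence has length 3.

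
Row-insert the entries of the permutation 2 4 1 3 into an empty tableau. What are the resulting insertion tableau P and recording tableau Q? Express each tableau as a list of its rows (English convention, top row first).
P = [[1, 3], [2, 4]], Q = [[1, 2], [3, 4]]

Insert each entry of the permutation into P by Schensted row insertion, recording in Q the position of each new cell.

Insert 2: appended to row 1. P = [[2]].
Insert 4: appended to row 1. P = [[2, 4]].
Insert 1: 1 bumps 2 from row 1; 2 starts row 2. P = [[1, 4], [2]].
Insert 3: 3 bumps 4 from row 1; 4 appends to row 2. P = [[1, 3], [2, 4]].

So P = [[1, 3], [2, 4]], Q = [[1, 2], [3, 4]].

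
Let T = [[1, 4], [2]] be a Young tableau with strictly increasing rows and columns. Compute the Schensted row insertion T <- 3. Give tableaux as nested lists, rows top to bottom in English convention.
In row 1, 3 replaces 4 (the leftmost entry greater than 3); 4 is bumped to row 2. 4 is appended to row 2. The new tableau is [[1, 3], [2, 4]].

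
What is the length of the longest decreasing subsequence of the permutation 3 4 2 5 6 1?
3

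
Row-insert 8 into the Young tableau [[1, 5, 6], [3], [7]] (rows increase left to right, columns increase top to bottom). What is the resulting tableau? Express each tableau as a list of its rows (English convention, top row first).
[[1, 5, 6, 8], [3], [7]]

8 is larger than every entry of row 1, so it is appended to row 1. The new tableau is [[1, 5, 6, 8], [3], [7]].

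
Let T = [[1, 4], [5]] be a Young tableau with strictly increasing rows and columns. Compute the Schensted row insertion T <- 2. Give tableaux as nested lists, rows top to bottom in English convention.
[[1, 2], [4], [5]]

In row 1, 2 replaces 4 (the leftmost entry greater than 2); 4 is bumped to row 2. In row 2, 4 replaces 5 (the leftmost entry greater than 4); 5 is bumped to row 3. 5 starts a new row 3. The new tableau is [[1, 2], [4], [5]].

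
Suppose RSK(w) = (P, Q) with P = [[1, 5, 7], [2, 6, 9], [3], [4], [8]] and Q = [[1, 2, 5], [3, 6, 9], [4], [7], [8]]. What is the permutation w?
Reverse RSK: for i = n, n-1, ..., 1, locate i in Q, remove the corresponding corner cell from P, and reverse-bump its entry up through P; the value ejected from row 1 is w(i).

So w = 4 8 6 3 9 5 2 1 7.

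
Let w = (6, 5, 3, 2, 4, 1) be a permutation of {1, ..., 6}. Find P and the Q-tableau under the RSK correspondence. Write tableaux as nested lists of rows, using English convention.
P = [[1, 4], [2], [3], [5], [6]], Q = [[1, 5], [2], [3], [4], [6]]

Insert each entry of the permutation into P by Schensted row insertion, recording in Q the position of each new cell.

Insert 6: appended to row 1. P = [[6]], Q = [[1]].
Insert 5: 5 bumps 6 from row 1; 6 starts row 2. P = [[5], [6]], Q = [[1], [2]].
Insert 3: 3 bumps 5 from row 1; 5 bumps 6 from row 2; 6 starts row 3. P = [[3], [5], [6]], Q = [[1], [2], [3]].
Insert 2: 2 bumps 3 from row 1; 3 bumps 5 from row 2; 5 bumps 6 from row 3; 6 starts row 4. P = [[2], [3], [5], [6]], Q = [[1], [2], [3], [4]].
Insert 4: appended to row 1. P = [[2, 4], [3], [5], [6]], Q = [[1, 5], [2], [3], [4]].
Insert 1: 1 bumps 2 from row 1; 2 bumps 3 from row 2; 3 bumps 5 from row 3; 5 bumps 6 from row 4; 6 starts row 5. P = [[1, 4], [2], [3], [5], [6]], Q = [[1, 5], [2], [3], [4], [6]].

So P = [[1, 4], [2], [3], [5], [6]], Q = [[1, 5], [2], [3], [4], [6]].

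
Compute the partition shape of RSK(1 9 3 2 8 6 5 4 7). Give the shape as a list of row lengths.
Row-insert each entry into an empty tableau.

After inserting 1: P = [[1]].
After inserting 9: P = [[1, 9]].
After inserting 3: P = [[1, 3], [9]].
After inserting 2: P = [[1, 2], [3], [9]].
After inserting 8: P = [[1, 2, 8], [3], [9]].
After inserting 6: P = [[1, 2, 6], [3, 8], [9]].
After inserting 5: P = [[1, 2, 5], [3, 6], [8], [9]].
After inserting 4: P = [[1, 2, 4], [3, 5], [6], [8], [9]].
After inserting 7: P = [[1, 2, 4, 7], [3, 5], [6], [8], [9]].

The final insertion tableau P = [[1, 2, 4, 7], [3, 5], [6], [8], [9]] has shape [4, 2, 1, 1, 1].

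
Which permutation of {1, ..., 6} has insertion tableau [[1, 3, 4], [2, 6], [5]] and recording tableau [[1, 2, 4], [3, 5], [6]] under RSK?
Reverse the RSK construction: for i from n down to 1, find the cell of Q containing i, remove the entry at that cell from P, and reverse-bump it up through P; the value ejected from row 1 is w(i).

Step i=6: Q has 6 at row 3, column 1; remove 5 from row 3 of P and reverse-bump: 5 enters row 2 and ejects 2; 2 enters row 1 and ejects 1. So w(6) = 1. P is now [[2, 3, 4], [5, 6]].
Step i=5: Q has 5 at row 2, column 2; remove 6 from row 2 of P and reverse-bump: 6 enters row 1 and ejects 4. So w(5) = 4. P is now [[2, 3, 6], [5]].
Step i=4: Q has 4 at row 1, column 3; remove that cell from P, ejecting 6. So w(4) = 6. P is now [[2, 3], [5]].
Step i=3: Q has 3 at row 2, column 1; remove 5 from row 2 of P and reverse-bump: 5 enters row 1 and ejects 3. So w(3) = 3. P is now [[2, 5]].
Step i=2: Q has 2 at row 1, column 2; remove that cell from P, ejecting 5. So w(2) = 5. P is now [[2]].
Step i=1: Q has 1 at row 1, column 1; remove that cell from P, ejecting 2. So w(1) = 2. P is now [].

So w = 2 5 3 6 4 1.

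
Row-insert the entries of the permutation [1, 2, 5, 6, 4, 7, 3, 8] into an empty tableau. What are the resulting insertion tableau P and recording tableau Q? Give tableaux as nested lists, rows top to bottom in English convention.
Insert each entry of the permutation into P by Schensted row insertion, recording in Q the position of each new cell.

Insert 1: appended to row 1. P = [[1]], Q = [[1]].
Insert 2: appended to row 1. P = [[1, 2]], Q = [[1, 2]].
Insert 5: appended to row 1. P = [[1, 2, 5]], Q = [[1, 2, 3]].
Insert 6: appended to row 1. P = [[1, 2, 5, 6]], Q = [[1, 2, 3, 4]].
Insert 4: 4 bumps 5 from row 1; 5 starts row 2. P = [[1, 2, 4, 6], [5]], Q = [[1, 2, 3, 4], [5]].
Insert 7: appended to row 1. P = [[1, 2, 4, 6, 7], [5]], Q = [[1, 2, 3, 4, 6], [5]].
Insert 3: 3 bumps 4 from row 1; 4 bumps 5 from row 2; 5 starts row 3. P = [[1, 2, 3, 6, 7], [4], [5]], Q = [[1, 2, 3, 4, 6], [5], [7]].
Insert 8: appended to row 1. P = [[1, 2, 3, 6, 7, 8], [4], [5]], Q = [[1, 2, 3, 4, 6, 8], [5], [7]].

So P = [[1, 2, 3, 6, 7, 8], [4], [5]], Q = [[1, 2, 3, 4, 6, 8], [5], [7]].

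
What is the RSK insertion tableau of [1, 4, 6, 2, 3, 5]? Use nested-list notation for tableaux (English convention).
P = [[1, 2, 3, 5], [4, 6]]

Insert 1: appended to row 1. P = [[1]].
Insert 4: appended to row 1. P = [[1, 4]].
Insert 6: appended to row 1. P = [[1, 4, 6]].
Insert 2: 2 bumps 4 from row 1; 4 starts row 2. P = [[1, 2, 6], [4]].
Insert 3: 3 bumps 6 from row 1; 6 appends to row 2. P = [[1, 2, 3], [4, 6]].
Insert 5: appended to row 1. P = [[1, 2, 3, 5], [4, 6]].

So P = [[1, 2, 3, 5], [4, 6]].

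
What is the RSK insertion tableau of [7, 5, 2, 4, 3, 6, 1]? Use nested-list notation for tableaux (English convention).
Insert 7: appended to row 1. P = [[7]].
Insert 5: 5 bumps 7 from row 1; 7 starts row 2. P = [[5], [7]].
Insert 2: 2 bumps 5 from row 1; 5 bumps 7 from row 2; 7 starts row 3. P = [[2], [5], [7]].
Insert 4: appended to row 1. P = [[2, 4], [5], [7]].
Insert 3: 3 bumps 4 from row 1; 4 bumps 5 from row 2; 5 bumps 7 from row 3; 7 starts row 4. P = [[2, 3], [4], [5], [7]].
Insert 6: appended to row 1. P = [[2, 3, 6], [4], [5], [7]].
Insert 1: 1 bumps 2 from row 1; 2 bumps 4 from row 2; 4 bumps 5 from row 3; 5 bumps 7 from row 4; 7 starts row 5. P = [[1, 3, 6], [2], [4], [5], [7]].

So P = [[1, 3, 6], [2], [4], [5], [7]].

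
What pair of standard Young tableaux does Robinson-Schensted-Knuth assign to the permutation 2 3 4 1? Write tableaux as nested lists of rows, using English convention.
P = [[1, 3, 4], [2]], Q = [[1, 2, 3], [4]]

Insert each entry of the permutation into P by Schensted row insertion, recording in Q the position of each new cell.

Insert 2: appended to row 1. P = [[2]].
Insert 3: appended to row 1. P = [[2, 3]].
Insert 4: appended to row 1. P = [[2, 3, 4]].
Insert 1: 1 bumps 2 from row 1; 2 starts row 2. P = [[1, 3, 4], [2]].

So P = [[1, 3, 4], [2]], Q = [[1, 2, 3], [4]].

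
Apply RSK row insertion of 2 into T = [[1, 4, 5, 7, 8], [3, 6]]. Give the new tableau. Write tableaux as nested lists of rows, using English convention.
[[1, 2, 5, 7, 8], [3, 4], [6]]

In row 1, 2 replaces 4 (the leftmost entry greater than 2); 4 is bumped to row 2. In row 2, 4 replaces 6 (the leftmost entry greater than 4); 6 is bumped to row 3. 6 starts a new row 3. The new tableau is [[1, 2, 5, 7, 8], [3, 4], [6]].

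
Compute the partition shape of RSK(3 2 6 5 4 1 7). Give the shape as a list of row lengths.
[3, 2, 1, 1]

RSK row insertion gives P = [[1, 4, 7], [2, 5], [3], [6]], which has shape [3, 2, 1, 1].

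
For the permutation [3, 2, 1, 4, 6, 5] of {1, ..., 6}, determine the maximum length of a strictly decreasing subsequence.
3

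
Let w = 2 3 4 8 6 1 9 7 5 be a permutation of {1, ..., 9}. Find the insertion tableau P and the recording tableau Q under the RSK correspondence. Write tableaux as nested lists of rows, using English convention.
P = [[1, 3, 4, 5, 7], [2, 6], [8, 9]], Q = [[1, 2, 3, 4, 7], [5, 8], [6, 9]]

Insert each entry of the permutation into P by Schensted row insertion, recording in Q the position of each new cell.

Insert 2: appended to row 1. P = [[2]], Q = [[1]].
Insert 3: appended to row 1. P = [[2, 3]], Q = [[1, 2]].
Insert 4: appended to row 1. P = [[2, 3, 4]], Q = [[1, 2, 3]].
Insert 8: appended to row 1. P = [[2, 3, 4, 8]], Q = [[1, 2, 3, 4]].
Insert 6: 6 bumps 8 from row 1; 8 starts row 2. P = [[2, 3, 4, 6], [8]], Q = [[1, 2, 3, 4], [5]].
Insert 1: 1 bumps 2 from row 1; 2 bumps 8 from row 2; 8 starts row 3. P = [[1, 3, 4, 6], [2], [8]], Q = [[1, 2, 3, 4], [5], [6]].
Insert 9: appended to row 1. P = [[1, 3, 4, 6, 9], [2], [8]], Q = [[1, 2, 3, 4, 7], [5], [6]].
Insert 7: 7 bumps 9 from row 1; 9 appends to row 2. P = [[1, 3, 4, 6, 7], [2, 9], [8]], Q = [[1, 2, 3, 4, 7], [5, 8], [6]].
Insert 5: 5 bumps 6 from row 1; 6 bumps 9 from row 2; 9 appends to row 3. P = [[1, 3, 4, 5, 7], [2, 6], [8, 9]], Q = [[1, 2, 3, 4, 7], [5, 8], [6, 9]].

So P = [[1, 3, 4, 5, 7], [2, 6], [8, 9]], Q = [[1, 2, 3, 4, 7], [5, 8], [6, 9]].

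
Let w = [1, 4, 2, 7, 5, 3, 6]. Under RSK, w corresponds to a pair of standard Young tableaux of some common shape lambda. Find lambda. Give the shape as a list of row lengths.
[4, 2, 1]

Row-insert each entry into an empty tableau.

After inserting 1: P = [[1]].
After inserting 4: P = [[1, 4]].
After inserting 2: P = [[1, 2], [4]].
After inserting 7: P = [[1, 2, 7], [4]].
After inserting 5: P = [[1, 2, 5], [4, 7]].
After inserting 3: P = [[1, 2, 3], [4, 5], [7]].
After inserting 6: P = [[1, 2, 3, 6], [4, 5], [7]].

The final insertion tableau P = [[1, 2, 3, 6], [4, 5], [7]] has shape [4, 2, 1].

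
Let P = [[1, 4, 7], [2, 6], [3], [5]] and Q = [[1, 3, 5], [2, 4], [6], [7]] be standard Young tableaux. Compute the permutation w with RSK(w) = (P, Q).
5 3 6 4 7 2 1

Reverse the RSK construction: for i from n down to 1, find the cell of Q containing i, remove the entry at that cell from P, and reverse-bump it up through P; the value ejected from row 1 is w(i).

Step i=7: Q has 7 at row 4, column 1; remove 5 from row 4 of P and reverse-bump: 5 enters row 3 and ejects 3; 3 enters row 2 and ejects 2; 2 enters row 1 and ejects 1. So w(7) = 1. P is now [[2, 4, 7], [3, 6], [5]].
Step i=6: Q has 6 at row 3, column 1; remove 5 from row 3 of P and reverse-bump: 5 enters row 2 and ejects 3; 3 enters row 1 and ejects 2. So w(6) = 2. P is now [[3, 4, 7], [5, 6]].
Step i=5: Q has 5 at row 1, column 3; remove that cell from P, ejecting 7. So w(5) = 7. P is now [[3, 4], [5, 6]].
Step i=4: Q has 4 at row 2, column 2; remove 6 from row 2 of P and reverse-bump: 6 enters row 1 and ejects 4. So w(4) = 4. P is now [[3, 6], [5]].
Step i=3: Q has 3 at row 1, column 2; remove that cell from P, ejecting 6. So w(3) = 6. P is now [[3], [5]].
Step i=2: Q has 2 at row 2, column 1; remove 5 from row 2 of P and reverse-bump: 5 enters row 1 and ejects 3. So w(2) = 3. P is now [[5]].
Step i=1: Q has 1 at row 1, column 1; remove that cell from P, ejecting 5. So w(1) = 5. P is now [].

So w = 5 3 6 4 7 2 1.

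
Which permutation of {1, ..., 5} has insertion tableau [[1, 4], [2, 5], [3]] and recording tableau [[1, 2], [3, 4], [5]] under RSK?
Reverse the RSK construction: for i from n down to 1, find the cell of Q containing i, remove the entry at that cell from P, and reverse-bump it up through P; the value ejected from row 1 is w(i).

Step i=5: Q has 5 at row 3, column 1; remove 3 from row 3 of P and reverse-bump: 3 enters row 2 and ejects 2; 2 enters row 1 and ejects 1. So w(5) = 1. P is now [[2, 4], [3, 5]].
Step i=4: Q has 4 at row 2, column 2; remove 5 from row 2 of P and reverse-bump: 5 enters row 1 and ejects 4. So w(4) = 4. P is now [[2, 5], [3]].
Step i=3: Q has 3 at row 2, column 1; remove 3 from row 2 of P and reverse-bump: 3 enters row 1 and ejects 2. So w(3) = 2. P is now [[3, 5]].
Step i=2: Q has 2 at row 1, column 2; remove that cell from P, ejecting 5. So w(2) = 5. P is now [[3]].
Step i=1: Q has 1 at row 1, column 1; remove that cell from P, ejecting 3. So w(1) = 3. P is now [].

So w = 3 5 2 4 1.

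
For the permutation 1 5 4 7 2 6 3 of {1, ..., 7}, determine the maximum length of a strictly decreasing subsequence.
3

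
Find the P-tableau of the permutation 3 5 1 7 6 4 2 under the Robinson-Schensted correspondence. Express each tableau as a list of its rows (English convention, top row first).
P = [[1, 2, 6], [3, 4], [5], [7]]

Insert 3: appended to row 1. P = [[3]].
Insert 5: appended to row 1. P = [[3, 5]].
Insert 1: 1 bumps 3 from row 1; 3 starts row 2. P = [[1, 5], [3]].
Insert 7: appended to row 1. P = [[1, 5, 7], [3]].
Insert 6: 6 bumps 7 from row 1; 7 appends to row 2. P = [[1, 5, 6], [3, 7]].
Insert 4: 4 bumps 5 from row 1; 5 bumps 7 from row 2; 7 starts row 3. P = [[1, 4, 6], [3, 5], [7]].
Insert 2: 2 bumps 4 from row 1; 4 bumps 5 from row 2; 5 bumps 7 from row 3; 7 starts row 4. P = [[1, 2, 6], [3, 4], [5], [7]].

So P = [[1, 2, 6], [3, 4], [5], [7]].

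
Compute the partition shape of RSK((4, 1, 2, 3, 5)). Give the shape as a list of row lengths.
Row-insert each entry into an empty tableau.

After inserting 4: P = [[4]].
After inserting 1: P = [[1], [4]].
After inserting 2: P = [[1, 2], [4]].
After inserting 3: P = [[1, 2, 3], [4]].
After inserting 5: P = [[1, 2, 3, 5], [4]].

The final insertion tableau P = [[1, 2, 3, 5], [4]] has shape [4, 1].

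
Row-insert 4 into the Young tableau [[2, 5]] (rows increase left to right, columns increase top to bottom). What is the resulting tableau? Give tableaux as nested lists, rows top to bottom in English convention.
In row 1, 4 replaces 5 (the leftmost entry greater than 4); 5 is bumped to row 2. 5 starts a new row 2. The new tableau is [[2, 4], [5]].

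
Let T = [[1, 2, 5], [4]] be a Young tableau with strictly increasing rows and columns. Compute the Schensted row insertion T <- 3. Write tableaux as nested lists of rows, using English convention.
[[1, 2, 3], [4, 5]]

In row 1, 3 replaces 5 (the leftmost entry greater than 3); 5 is bumped to row 2. 5 is appended to row 2. The new tableau is [[1, 2, 3], [4, 5]].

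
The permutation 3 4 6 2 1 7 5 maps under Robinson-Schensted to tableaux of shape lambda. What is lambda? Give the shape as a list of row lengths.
[4, 2, 1]

Row-insert each entry into an empty tableau.

After inserting 3: P = [[3]].
After inserting 4: P = [[3, 4]].
After inserting 6: P = [[3, 4, 6]].
After inserting 2: P = [[2, 4, 6], [3]].
After inserting 1: P = [[1, 4, 6], [2], [3]].
After inserting 7: P = [[1, 4, 6, 7], [2], [3]].
After inserting 5: P = [[1, 4, 5, 7], [2, 6], [3]].

The final insertion tableau P = [[1, 4, 5, 7], [2, 6], [3]] has shape [4, 2, 1].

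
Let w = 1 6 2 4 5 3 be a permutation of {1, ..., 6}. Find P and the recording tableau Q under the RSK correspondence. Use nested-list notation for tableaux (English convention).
P = [[1, 2, 3, 5], [4], [6]], Q = [[1, 2, 4, 5], [3], [6]]

Insert each entry of the permutation into P by Schensted row insertion, recording in Q the position of each new cell.

Insert 1: appended to row 1. P = [[1]], Q = [[1]].
Insert 6: appended to row 1. P = [[1, 6]], Q = [[1, 2]].
Insert 2: 2 bumps 6 from row 1; 6 starts row 2. P = [[1, 2], [6]], Q = [[1, 2], [3]].
Insert 4: appended to row 1. P = [[1, 2, 4], [6]], Q = [[1, 2, 4], [3]].
Insert 5: appended to row 1. P = [[1, 2, 4, 5], [6]], Q = [[1, 2, 4, 5], [3]].
Insert 3: 3 bumps 4 from row 1; 4 bumps 6 from row 2; 6 starts row 3. P = [[1, 2, 3, 5], [4], [6]], Q = [[1, 2, 4, 5], [3], [6]].

So P = [[1, 2, 3, 5], [4], [6]], Q = [[1, 2, 4, 5], [3], [6]].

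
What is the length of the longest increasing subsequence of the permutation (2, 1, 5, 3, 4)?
3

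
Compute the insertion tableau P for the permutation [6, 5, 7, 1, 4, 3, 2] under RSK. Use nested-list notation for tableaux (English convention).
Insert 6: appended to row 1. P = [[6]].
Insert 5: 5 bumps 6 from row 1; 6 starts row 2. P = [[5], [6]].
Insert 7: appended to row 1. P = [[5, 7], [6]].
Insert 1: 1 bumps 5 from row 1; 5 bumps 6 from row 2; 6 starts row 3. P = [[1, 7], [5], [6]].
Insert 4: 4 bumps 7 from row 1; 7 appends to row 2. P = [[1, 4], [5, 7], [6]].
Insert 3: 3 bumps 4 from row 1; 4 bumps 5 from row 2; 5 bumps 6 from row 3; 6 starts row 4. P = [[1, 3], [4, 7], [5], [6]].
Insert 2: 2 bumps 3 from row 1; 3 bumps 4 from row 2; 4 bumps 5 from row 3; 5 bumps 6 from row 4; 6 starts row 5. P = [[1, 2], [3, 7], [4], [5], [6]].

So P = [[1, 2], [3, 7], [4], [5], [6]].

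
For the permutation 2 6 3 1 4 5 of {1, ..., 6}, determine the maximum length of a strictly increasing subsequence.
4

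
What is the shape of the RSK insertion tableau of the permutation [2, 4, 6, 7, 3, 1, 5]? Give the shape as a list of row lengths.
Row-insert each entry into an empty tableau.

After inserting 2: P = [[2]].
After inserting 4: P = [[2, 4]].
After inserting 6: P = [[2, 4, 6]].
After inserting 7: P = [[2, 4, 6, 7]].
After inserting 3: P = [[2, 3, 6, 7], [4]].
After inserting 1: P = [[1, 3, 6, 7], [2], [4]].
After inserting 5: P = [[1, 3, 5, 7], [2, 6], [4]].

The final insertion tableau P = [[1, 3, 5, 7], [2, 6], [4]] has shape [4, 2, 1].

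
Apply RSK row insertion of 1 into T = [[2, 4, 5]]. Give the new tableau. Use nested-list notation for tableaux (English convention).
[[1, 4, 5], [2]]

In row 1, 1 replaces 2 (the leftmost entry greater than 1); 2 is bumped to row 2. 2 starts a new row 2. The new tableau is [[1, 4, 5], [2]].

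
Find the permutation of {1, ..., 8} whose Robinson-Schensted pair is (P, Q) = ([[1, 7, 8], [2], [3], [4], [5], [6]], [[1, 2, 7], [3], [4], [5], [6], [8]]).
Reverse the RSK construction: for i from n down to 1, find the cell of Q containing i, remove the entry at that cell from P, and reverse-bump it up through P; the value ejected from row 1 is w(i).

Step i=8: Q has 8 at row 6, column 1; remove 6 from row 6 of P and reverse-bump: 6 enters row 5 and ejects 5; 5 enters row 4 and ejects 4; 4 enters row 3 and ejects 3; 3 enters row 2 and ejects 2; 2 enters row 1 and ejects 1. So w(8) = 1. P is now [[2, 7, 8], [3], [4], [5], [6]].
Step i=7: Q has 7 at row 1, column 3; remove that cell from P, ejecting 8. So w(7) = 8. P is now [[2, 7], [3], [4], [5], [6]].
Step i=6: Q has 6 at row 5, column 1; remove 6 from row 5 of P and reverse-bump: 6 enters row 4 and ejects 5; 5 enters row 3 and ejects 4; 4 enters row 2 and ejects 3; 3 enters row 1 and ejects 2. So w(6) = 2. P is now [[3, 7], [4], [5], [6]].
Step i=5: Q has 5 at row 4, column 1; remove 6 from row 4 of P and reverse-bump: 6 enters row 3 and ejects 5; 5 enters row 2 and ejects 4; 4 enters row 1 and ejects 3. So w(5) = 3. P is now [[4, 7], [5], [6]].
Step i=4: Q has 4 at row 3, column 1; remove 6 from row 3 of P and reverse-bump: 6 enters row 2 and ejects 5; 5 enters row 1 and ejects 4. So w(4) = 4. P is now [[5, 7], [6]].
Step i=3: Q has 3 at row 2, column 1; remove 6 from row 2 of P and reverse-bump: 6 enters row 1 and ejects 5. So w(3) = 5. P is now [[6, 7]].
Step i=2: Q has 2 at row 1, column 2; remove that cell from P, ejecting 7. So w(2) = 7. P is now [[6]].
Step i=1: Q has 1 at row 1, column 1; remove that cell from P, ejecting 6. So w(1) = 6. P is now [].

So w = 6 7 5 4 3 2 8 1.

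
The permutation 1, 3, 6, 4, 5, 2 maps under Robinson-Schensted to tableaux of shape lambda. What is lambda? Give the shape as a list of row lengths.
RSK row insertion gives P = [[1, 2, 4, 5], [3], [6]], which has shape [4, 1, 1].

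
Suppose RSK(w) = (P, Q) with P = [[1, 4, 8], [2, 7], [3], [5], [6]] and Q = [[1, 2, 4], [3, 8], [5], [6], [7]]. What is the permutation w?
Reverse the RSK construction: for i from n down to 1, find the cell of Q containing i, remove the entry at that cell from P, and reverse-bump it up through P; the value ejected from row 1 is w(i).

Step i=8: Q has 8 at row 2, column 2; remove 7 from row 2 of P and reverse-bump: 7 enters row 1 and ejects 4. So w(8) = 4. P is now [[1, 7, 8], [2], [3], [5], [6]].
Step i=7: Q has 7 at row 5, column 1; remove 6 from row 5 of P and reverse-bump: 6 enters row 4 and ejects 5; 5 enters row 3 and ejects 3; 3 enters row 2 and ejects 2; 2 enters row 1 and ejects 1. So w(7) = 1. P is now [[2, 7, 8], [3], [5], [6]].
Step i=6: Q has 6 at row 4, column 1; remove 6 from row 4 of P and reverse-bump: 6 enters row 3 and ejects 5; 5 enters row 2 and ejects 3; 3 enters row 1 and ejects 2. So w(6) = 2. P is now [[3, 7, 8], [5], [6]].
Step i=5: Q has 5 at row 3, column 1; remove 6 from row 3 of P and reverse-bump: 6 enters row 2 and ejects 5; 5 enters row 1 and ejects 3. So w(5) = 3. P is now [[5, 7, 8], [6]].
Step i=4: Q has 4 at row 1, column 3; remove that cell from P, ejecting 8. So w(4) = 8. P is now [[5, 7], [6]].
Step i=3: Q has 3 at row 2, column 1; remove 6 from row 2 of P and reverse-bump: 6 enters row 1 and ejects 5. So w(3) = 5. P is now [[6, 7]].
Step i=2: Q has 2 at row 1, column 2; remove that cell from P, ejecting 7. So w(2) = 7. P is now [[6]].
Step i=1: Q has 1 at row 1, column 1; remove that cell from P, ejecting 6. So w(1) = 6. P is now [].

So w = 6 7 5 8 3 2 1 4.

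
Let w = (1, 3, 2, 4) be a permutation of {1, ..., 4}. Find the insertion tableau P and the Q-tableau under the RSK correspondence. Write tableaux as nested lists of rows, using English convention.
Insert each entry of the permutation into P by Schensted row insertion, recording in Q the position of each new cell.

Insert 1: appended to row 1. P = [[1]], Q = [[1]].
Insert 3: appended to row 1. P = [[1, 3]], Q = [[1, 2]].
Insert 2: 2 bumps 3 from row 1; 3 starts row 2. P = [[1, 2], [3]], Q = [[1, 2], [3]].
Insert 4: appended to row 1. P = [[1, 2, 4], [3]], Q = [[1, 2, 4], [3]].

So P = [[1, 2, 4], [3]], Q = [[1, 2, 4], [3]].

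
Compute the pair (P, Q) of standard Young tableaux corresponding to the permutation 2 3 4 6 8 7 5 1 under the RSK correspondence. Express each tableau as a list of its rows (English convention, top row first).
Insert each entry of the permutation into P by Schensted row insertion, recording in Q the position of each new cell.

Insert 2: appended to row 1. P = [[2]].
Insert 3: appended to row 1. P = [[2, 3]].
Insert 4: appended to row 1. P = [[2, 3, 4]].
Insert 6: appended to row 1. P = [[2, 3, 4, 6]].
Insert 8: appended to row 1. P = [[2, 3, 4, 6, 8]].
Insert 7: 7 bumps 8 from row 1; 8 starts row 2. P = [[2, 3, 4, 6, 7], [8]].
Insert 5: 5 bumps 6 from row 1; 6 bumps 8 from row 2; 8 starts row 3. P = [[2, 3, 4, 5, 7], [6], [8]].
Insert 1: 1 bumps 2 from row 1; 2 bumps 6 from row 2; 6 bumps 8 from row 3; 8 starts row 4. P = [[1, 3, 4, 5, 7], [2], [6], [8]].

So P = [[1, 3, 4, 5, 7], [2], [6], [8]], Q = [[1, 2, 3, 4, 5], [6], [7], [8]].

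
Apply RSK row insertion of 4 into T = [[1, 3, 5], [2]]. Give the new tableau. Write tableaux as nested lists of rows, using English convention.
In row 1, 4 replaces 5 (the leftmost entry greater than 4); 5 is bumped to row 2. 5 is appended to row 2. The new tableau is [[1, 3, 4], [2, 5]].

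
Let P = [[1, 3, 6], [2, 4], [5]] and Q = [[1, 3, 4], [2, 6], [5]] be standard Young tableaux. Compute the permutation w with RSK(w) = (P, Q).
5 2 4 6 1 3

Reverse the RSK construction: for i from n down to 1, find the cell of Q containing i, remove the entry at that cell from P, and reverse-bump it up through P; the value ejected from row 1 is w(i).

Step i=6: Q has 6 at row 2, column 2; remove 4 from row 2 of P and reverse-bump: 4 enters row 1 and ejects 3. So w(6) = 3. P is now [[1, 4, 6], [2], [5]].
Step i=5: Q has 5 at row 3, column 1; remove 5 from row 3 of P and reverse-bump: 5 enters row 2 and ejects 2; 2 enters row 1 and ejects 1. So w(5) = 1. P is now [[2, 4, 6], [5]].
Step i=4: Q has 4 at row 1, column 3; remove that cell from P, ejecting 6. So w(4) = 6. P is now [[2, 4], [5]].
Step i=3: Q has 3 at row 1, column 2; remove that cell from P, ejecting 4. So w(3) = 4. P is now [[2], [5]].
Step i=2: Q has 2 at row 2, column 1; remove 5 from row 2 of P and reverse-bump: 5 enters row 1 and ejects 2. So w(2) = 2. P is now [[5]].
Step i=1: Q has 1 at row 1, column 1; remove that cell from P, ejecting 5. So w(1) = 5. P is now [].

So w = 5 2 4 6 1 3.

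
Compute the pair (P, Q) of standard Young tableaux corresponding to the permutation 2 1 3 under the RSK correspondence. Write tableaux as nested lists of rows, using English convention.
Insert each entry of the permutation into P by Schensted row insertion, recording in Q the position of each new cell.

Insert 2: appended to row 1. P = [[2]], Q = [[1]].
Insert 1: 1 bumps 2 from row 1; 2 starts row 2. P = [[1], [2]], Q = [[1], [2]].
Insert 3: appended to row 1. P = [[1, 3], [2]], Q = [[1, 3], [2]].

So P = [[1, 3], [2]], Q = [[1, 3], [2]].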